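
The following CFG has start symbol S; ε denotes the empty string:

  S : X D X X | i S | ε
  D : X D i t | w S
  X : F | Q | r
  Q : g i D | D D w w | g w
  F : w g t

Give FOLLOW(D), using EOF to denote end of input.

{ EOF, g, i, r, w }

In S : X D X X: add FIRST(X X) = { g, r, w }.
In D : X D i t: add FIRST(i t) = { i }.
In Q : g i D: D is at the end, add FOLLOW(Q) = { EOF, g, i, r, w }.
In Q : D D w w: add FIRST(D w w) = { g, r, w }.
In Q : D D w w: add FIRST(w w) = { w }.
Union: FOLLOW(D) = { EOF, g, i, r, w }.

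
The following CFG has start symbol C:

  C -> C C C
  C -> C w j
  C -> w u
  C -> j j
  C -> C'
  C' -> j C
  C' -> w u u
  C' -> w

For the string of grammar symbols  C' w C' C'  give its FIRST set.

Add FIRST(C') = { j, w }; C' is not nullable, stop.

{ j, w }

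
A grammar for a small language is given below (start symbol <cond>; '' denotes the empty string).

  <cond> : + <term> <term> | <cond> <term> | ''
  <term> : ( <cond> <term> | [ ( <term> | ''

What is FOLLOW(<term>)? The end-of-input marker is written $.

In <cond> : + <term> <term>: add FIRST(<term>)\{''} = { (, [ }.
  Since <term> is nullable, also add FOLLOW(<cond>) = { $, (, [ }.
In <cond> : + <term> <term>: <term> is at the end, add FOLLOW(<cond>) = { $, (, [ }.
In <cond> : <cond> <term>: <term> is at the end, add FOLLOW(<cond>) = { $, (, [ }.
In <term> : ( <cond> <term>: <term> is at the end, add FOLLOW(<term>) = { $, (, [ }.
In <term> : [ ( <term>: <term> is at the end, add FOLLOW(<term>) = { $, (, [ }.
Union: FOLLOW(<term>) = { $, (, [ }.

{ $, (, [ }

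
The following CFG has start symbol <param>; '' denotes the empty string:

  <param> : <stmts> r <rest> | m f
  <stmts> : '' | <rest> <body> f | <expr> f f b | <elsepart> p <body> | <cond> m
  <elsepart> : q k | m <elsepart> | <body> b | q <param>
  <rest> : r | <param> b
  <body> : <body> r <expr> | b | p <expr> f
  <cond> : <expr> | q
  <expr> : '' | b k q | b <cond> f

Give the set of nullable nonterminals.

{ <cond>, <expr>, <stmts> }

Directly nullable (have an ''-production): <stmts>, <expr>.
<cond> : <expr> with every symbol nullable, so <cond> is nullable.
No other nonterminal has a production whose RHS symbols are all nullable.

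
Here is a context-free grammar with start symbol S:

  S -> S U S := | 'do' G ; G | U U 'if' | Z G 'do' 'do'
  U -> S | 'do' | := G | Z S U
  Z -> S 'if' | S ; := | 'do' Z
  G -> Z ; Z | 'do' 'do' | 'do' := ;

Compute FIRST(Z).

{ 'do', := }

From Z -> S 'if': add FIRST(S) = { 'do', := }.
From Z -> S ; :=: add FIRST(S) = { 'do', := }.
Z -> 'do' Z contributes {'do'}.
Union: FIRST(Z) = { 'do', := }.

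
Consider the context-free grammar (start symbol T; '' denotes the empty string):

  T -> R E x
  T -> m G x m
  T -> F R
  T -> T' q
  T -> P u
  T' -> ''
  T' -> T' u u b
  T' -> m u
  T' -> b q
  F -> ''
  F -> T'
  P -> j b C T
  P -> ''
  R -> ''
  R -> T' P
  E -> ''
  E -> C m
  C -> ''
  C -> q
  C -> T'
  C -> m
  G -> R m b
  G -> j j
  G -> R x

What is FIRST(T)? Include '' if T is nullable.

{ b, j, m, q, u, x, '' }

From T -> R E x: R, E nullable, take FIRST(R) ∪ FIRST(E) ∪ {x} = { b, j, m, q, u, x }.
T -> m G x m contributes {m}.
From T -> F R: F, R nullable, take FIRST(F) ∪ FIRST(R) = { b, j, m, u }; also '' since the whole RHS is nullable.
From T -> T' q: T' nullable, take FIRST(T') ∪ {q} = { b, m, q, u }.
From T -> P u: P nullable, take FIRST(P) ∪ {u} = { j, u }.
Union: FIRST(T) = { b, j, m, q, u, x, '' }.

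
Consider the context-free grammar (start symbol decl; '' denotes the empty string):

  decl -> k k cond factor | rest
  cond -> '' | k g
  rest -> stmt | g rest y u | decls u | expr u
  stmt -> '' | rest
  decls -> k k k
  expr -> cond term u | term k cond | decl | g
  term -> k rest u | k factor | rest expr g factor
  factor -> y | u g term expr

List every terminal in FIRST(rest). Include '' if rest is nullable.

From rest -> stmt: add FIRST(stmt) = { g, k, u, '' } (including '' since stmt is nullable).
rest -> g rest y u contributes {g}.
From rest -> decls u: add FIRST(decls) = { k }.
From rest -> expr u: expr nullable, take FIRST(expr) ∪ {u} = { g, k, u }.
Union: FIRST(rest) = { g, k, u, '' }.

{ g, k, u, '' }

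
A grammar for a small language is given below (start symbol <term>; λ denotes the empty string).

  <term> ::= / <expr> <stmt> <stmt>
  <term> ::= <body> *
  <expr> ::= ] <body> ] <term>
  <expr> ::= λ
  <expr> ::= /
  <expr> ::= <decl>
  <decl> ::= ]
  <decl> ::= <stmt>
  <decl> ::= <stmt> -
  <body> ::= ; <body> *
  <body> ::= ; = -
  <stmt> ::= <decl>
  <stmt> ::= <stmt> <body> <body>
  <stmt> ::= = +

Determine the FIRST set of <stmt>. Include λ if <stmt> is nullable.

From <stmt> ::= <decl>: add FIRST(<decl>) = { =, ] }.
From <stmt> ::= <stmt> <body> <body>: add FIRST(<stmt>) = { =, ] }.
<stmt> ::= = + contributes {=}.
Union: FIRST(<stmt>) = { =, ] }.

{ =, ] }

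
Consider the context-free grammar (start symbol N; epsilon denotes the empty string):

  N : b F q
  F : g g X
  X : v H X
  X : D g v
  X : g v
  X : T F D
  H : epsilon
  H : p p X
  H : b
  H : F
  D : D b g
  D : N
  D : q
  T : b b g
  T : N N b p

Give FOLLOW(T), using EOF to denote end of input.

In X : T F D: add FIRST(F D) = { g }.
Union: FOLLOW(T) = { g }.

{ g }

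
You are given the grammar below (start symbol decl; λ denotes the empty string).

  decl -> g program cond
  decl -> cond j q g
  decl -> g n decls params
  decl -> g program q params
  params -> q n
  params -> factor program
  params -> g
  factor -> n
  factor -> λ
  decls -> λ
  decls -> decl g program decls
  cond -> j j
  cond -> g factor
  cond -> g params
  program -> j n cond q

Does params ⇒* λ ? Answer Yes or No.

Nullable nonterminals: decls, factor.
No production of params has an RHS whose symbols are all nullable, so params is not nullable.

No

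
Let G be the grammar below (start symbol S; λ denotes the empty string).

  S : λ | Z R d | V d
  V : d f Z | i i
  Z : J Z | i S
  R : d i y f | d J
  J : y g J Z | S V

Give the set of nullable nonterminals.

Directly nullable (have an λ-production): S.
No other nonterminal has a production whose RHS symbols are all nullable.

{ S }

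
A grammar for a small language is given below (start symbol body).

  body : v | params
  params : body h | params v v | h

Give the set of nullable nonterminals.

{ } (none)

No nonterminal has an empty production or an RHS whose symbols are all nullable.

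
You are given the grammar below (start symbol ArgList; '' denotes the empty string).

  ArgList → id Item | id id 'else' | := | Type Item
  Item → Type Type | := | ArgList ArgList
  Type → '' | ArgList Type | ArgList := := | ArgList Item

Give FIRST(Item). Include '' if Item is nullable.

From Item → Type Type: Type, Type nullable, take FIRST(Type) ∪ FIRST(Type) = { :=, id }; also '' since the whole RHS is nullable.
Item → := contributes {:=}.
From Item → ArgList ArgList: ArgList, ArgList nullable, take FIRST(ArgList) ∪ FIRST(ArgList) = { :=, id }; also '' since the whole RHS is nullable.
Union: FIRST(Item) = { :=, id, '' }.

{ :=, id, '' }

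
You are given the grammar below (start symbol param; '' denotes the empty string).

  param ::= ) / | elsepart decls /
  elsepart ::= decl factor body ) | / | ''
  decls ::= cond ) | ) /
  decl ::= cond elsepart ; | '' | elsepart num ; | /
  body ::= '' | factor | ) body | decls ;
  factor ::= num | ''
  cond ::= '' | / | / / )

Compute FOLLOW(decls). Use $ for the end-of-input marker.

In param ::= elsepart decls /: add FIRST(/) = { / }.
In body ::= decls ;: add FIRST(;) = { ; }.
Union: FOLLOW(decls) = { /, ; }.

{ /, ; }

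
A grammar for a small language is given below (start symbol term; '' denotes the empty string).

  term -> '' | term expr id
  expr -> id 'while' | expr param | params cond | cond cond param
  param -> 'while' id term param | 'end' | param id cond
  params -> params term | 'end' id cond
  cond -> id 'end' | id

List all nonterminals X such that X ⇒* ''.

Directly nullable (have an ''-production): term.
No other nonterminal has a production whose RHS symbols are all nullable.

{ term }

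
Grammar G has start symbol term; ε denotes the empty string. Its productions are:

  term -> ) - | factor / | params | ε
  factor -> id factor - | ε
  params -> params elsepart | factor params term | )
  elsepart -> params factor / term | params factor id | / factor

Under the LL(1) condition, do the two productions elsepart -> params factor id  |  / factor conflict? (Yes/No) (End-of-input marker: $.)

No

FIRST(params factor id) = { ), id } and FIRST(/ factor) = { / }.
The FIRST sets are disjoint and neither alternative is nullable — no conflict.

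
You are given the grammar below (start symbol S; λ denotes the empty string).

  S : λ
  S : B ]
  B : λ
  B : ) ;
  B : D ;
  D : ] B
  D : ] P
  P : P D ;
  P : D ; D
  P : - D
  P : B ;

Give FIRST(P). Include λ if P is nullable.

From P : P D ;: add FIRST(P) = { ), -, ;, ] }.
From P : D ; D: add FIRST(D) = { ] }.
P : - D contributes {-}.
From P : B ;: B nullable, take FIRST(B) ∪ {;} = { ), ;, ] }.
Union: FIRST(P) = { ), -, ;, ] }.

{ ), -, ;, ] }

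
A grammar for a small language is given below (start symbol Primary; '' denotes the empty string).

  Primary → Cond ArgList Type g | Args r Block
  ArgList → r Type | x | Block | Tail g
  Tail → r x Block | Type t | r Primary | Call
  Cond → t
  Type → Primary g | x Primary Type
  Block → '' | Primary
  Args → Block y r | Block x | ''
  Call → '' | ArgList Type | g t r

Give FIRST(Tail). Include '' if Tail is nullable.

{ g, r, t, x, y, '' }

Tail → r x Block contributes {r}.
From Tail → Type t: add FIRST(Type) = { r, t, x, y }.
Tail → r Primary contributes {r}.
From Tail → Call: add FIRST(Call) = { g, r, t, x, y, '' } (including '' since Call is nullable).
Union: FIRST(Tail) = { g, r, t, x, y, '' }.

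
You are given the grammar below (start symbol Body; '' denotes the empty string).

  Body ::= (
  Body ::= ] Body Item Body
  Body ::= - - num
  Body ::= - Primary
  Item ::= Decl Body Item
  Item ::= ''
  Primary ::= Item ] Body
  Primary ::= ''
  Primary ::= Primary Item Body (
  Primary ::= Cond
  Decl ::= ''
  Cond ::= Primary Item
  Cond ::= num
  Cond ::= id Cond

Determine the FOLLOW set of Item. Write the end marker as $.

{ $, (, -, ] }

In Body ::= ] Body Item Body: add FIRST(Body) = { (, -, ] }.
In Item ::= Decl Body Item: Item is at the end, add FOLLOW(Item) = { $, (, -, ] }.
In Primary ::= Item ] Body: add FIRST(] Body) = { ] }.
In Primary ::= Primary Item Body (: add FIRST(Body () = { (, -, ] }.
In Cond ::= Primary Item: Item is at the end, add FOLLOW(Cond) = { $, (, -, ] }.
Union: FOLLOW(Item) = { $, (, -, ] }.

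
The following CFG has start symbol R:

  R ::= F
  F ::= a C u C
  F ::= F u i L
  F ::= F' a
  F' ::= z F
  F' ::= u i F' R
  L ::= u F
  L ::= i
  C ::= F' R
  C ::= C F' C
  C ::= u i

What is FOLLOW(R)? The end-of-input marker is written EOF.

R is the start symbol, so EOF ∈ FOLLOW(R).
In F' ::= u i F' R: R is at the end, add FOLLOW(F') = { a, u, z }.
In C ::= F' R: R is at the end, add FOLLOW(C) = { EOF, a, u, z }.
Union: FOLLOW(R) = { EOF, a, u, z }.

{ EOF, a, u, z }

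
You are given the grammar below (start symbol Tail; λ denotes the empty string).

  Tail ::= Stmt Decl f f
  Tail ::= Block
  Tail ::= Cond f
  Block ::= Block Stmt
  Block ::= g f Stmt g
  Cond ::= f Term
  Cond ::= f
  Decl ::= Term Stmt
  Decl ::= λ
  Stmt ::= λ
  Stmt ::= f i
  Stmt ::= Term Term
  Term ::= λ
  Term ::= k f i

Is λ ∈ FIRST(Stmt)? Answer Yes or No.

Stmt has an λ-production, so Stmt ⇒ λ.

Yes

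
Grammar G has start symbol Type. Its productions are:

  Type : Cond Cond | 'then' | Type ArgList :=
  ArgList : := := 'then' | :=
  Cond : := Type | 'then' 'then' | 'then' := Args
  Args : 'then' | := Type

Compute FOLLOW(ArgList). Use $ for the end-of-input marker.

In Type : Type ArgList :=: add FIRST(:=) = { := }.
Union: FOLLOW(ArgList) = { := }.

{ := }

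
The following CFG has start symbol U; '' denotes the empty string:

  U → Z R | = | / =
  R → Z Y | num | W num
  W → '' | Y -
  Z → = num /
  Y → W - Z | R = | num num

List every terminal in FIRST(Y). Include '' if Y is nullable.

{ -, =, num }

From Y → W - Z: W nullable, take FIRST(W) ∪ {-} = { -, =, num }.
From Y → R =: add FIRST(R) = { -, =, num }.
Y → num num contributes {num}.
Union: FIRST(Y) = { -, =, num }.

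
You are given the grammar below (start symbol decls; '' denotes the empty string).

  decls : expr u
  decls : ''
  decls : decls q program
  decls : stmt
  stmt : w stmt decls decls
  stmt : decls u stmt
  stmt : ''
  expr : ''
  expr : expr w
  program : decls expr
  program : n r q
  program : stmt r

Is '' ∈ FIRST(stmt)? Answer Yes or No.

stmt has an ''-production, so stmt ⇒ ''.

Yes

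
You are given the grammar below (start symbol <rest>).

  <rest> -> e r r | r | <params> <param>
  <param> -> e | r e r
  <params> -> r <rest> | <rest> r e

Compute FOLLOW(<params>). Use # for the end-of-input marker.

In <rest> -> <params> <param>: add FIRST(<param>) = { e, r }.
Union: FOLLOW(<params>) = { e, r }.

{ e, r }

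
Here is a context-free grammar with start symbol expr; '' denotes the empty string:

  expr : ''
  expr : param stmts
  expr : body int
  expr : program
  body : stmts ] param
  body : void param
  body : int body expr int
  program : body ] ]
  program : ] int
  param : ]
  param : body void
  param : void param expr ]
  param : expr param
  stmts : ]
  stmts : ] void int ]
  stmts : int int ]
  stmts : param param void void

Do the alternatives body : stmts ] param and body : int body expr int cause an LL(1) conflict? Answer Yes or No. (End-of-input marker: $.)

Yes

FIRST(stmts ] param) = { ], int, void } and FIRST(int body expr int) = { int }.
Both contain int, so the two alternatives are not disjoint — LL(1) conflict.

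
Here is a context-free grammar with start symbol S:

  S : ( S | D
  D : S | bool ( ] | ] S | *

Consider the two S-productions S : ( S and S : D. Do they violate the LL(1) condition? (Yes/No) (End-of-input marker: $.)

Yes

FIRST(( S) = { ( } and FIRST(D) = { (, *, ], bool }.
Both contain (, so the two alternatives are not disjoint — LL(1) conflict.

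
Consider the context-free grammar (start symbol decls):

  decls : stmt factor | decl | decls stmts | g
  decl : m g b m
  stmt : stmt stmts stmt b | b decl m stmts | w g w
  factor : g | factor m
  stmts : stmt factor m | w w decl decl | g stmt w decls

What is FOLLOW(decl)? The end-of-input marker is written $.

{ $, b, g, m, w }

In decls : decl: decl is at the end, add FOLLOW(decls) = { $, b, g, w }.
In stmt : b decl m stmts: add FIRST(m stmts) = { m }.
In stmts : w w decl decl: add FIRST(decl) = { m }.
In stmts : w w decl decl: decl is at the end, add FOLLOW(stmts) = { $, b, g, w }.
Union: FOLLOW(decl) = { $, b, g, m, w }.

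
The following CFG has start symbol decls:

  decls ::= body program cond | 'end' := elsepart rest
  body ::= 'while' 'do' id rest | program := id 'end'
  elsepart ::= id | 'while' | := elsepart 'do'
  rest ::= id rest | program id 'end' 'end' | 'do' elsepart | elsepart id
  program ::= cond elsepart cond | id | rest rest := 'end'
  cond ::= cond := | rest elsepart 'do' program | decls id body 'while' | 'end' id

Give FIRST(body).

{ 'do', 'end', 'while', :=, id }

body ::= 'while' 'do' id rest contributes {'while'}.
From body ::= program := id 'end': add FIRST(program) = { 'do', 'end', 'while', :=, id }.
Union: FIRST(body) = { 'do', 'end', 'while', :=, id }.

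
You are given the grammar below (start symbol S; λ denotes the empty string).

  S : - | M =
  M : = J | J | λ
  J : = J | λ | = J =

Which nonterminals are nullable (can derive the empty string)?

{ J, M }

Directly nullable (have an λ-production): M, J.
No other nonterminal has a production whose RHS symbols are all nullable.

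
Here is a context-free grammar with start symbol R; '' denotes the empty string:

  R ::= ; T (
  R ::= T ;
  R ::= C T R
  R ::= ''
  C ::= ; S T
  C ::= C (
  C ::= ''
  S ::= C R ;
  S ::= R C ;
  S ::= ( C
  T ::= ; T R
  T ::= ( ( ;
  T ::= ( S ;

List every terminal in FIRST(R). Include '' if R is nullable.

{ (, ;, '' }

R ::= ; T ( contributes {;}.
From R ::= T ;: add FIRST(T) = { (, ; }.
From R ::= C T R: C nullable, take FIRST(C) ∪ FIRST(T) = { (, ; }.
R ::= '' contributes ''.
Union: FIRST(R) = { (, ;, '' }.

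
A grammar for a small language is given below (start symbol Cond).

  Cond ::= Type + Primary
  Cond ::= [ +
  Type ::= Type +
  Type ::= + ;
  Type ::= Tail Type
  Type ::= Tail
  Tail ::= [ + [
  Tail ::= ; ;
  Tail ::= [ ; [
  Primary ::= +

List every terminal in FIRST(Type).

{ +, ;, [ }

From Type ::= Type +: add FIRST(Type) = { +, ;, [ }.
Type ::= + ; contributes {+}.
From Type ::= Tail Type: add FIRST(Tail) = { ;, [ }.
From Type ::= Tail: add FIRST(Tail) = { ;, [ }.
Union: FIRST(Type) = { +, ;, [ }.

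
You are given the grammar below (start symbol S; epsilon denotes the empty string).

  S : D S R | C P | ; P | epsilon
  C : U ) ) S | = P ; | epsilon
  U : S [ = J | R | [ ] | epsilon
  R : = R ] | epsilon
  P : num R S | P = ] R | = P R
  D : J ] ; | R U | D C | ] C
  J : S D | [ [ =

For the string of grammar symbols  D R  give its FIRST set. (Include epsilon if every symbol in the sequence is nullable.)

Add FIRST(D)\{epsilon} = { ), ;, =, [, ], num }; D is nullable, continue.
Add FIRST(R)\{epsilon} = { = }; R is nullable, continue.
Every symbol is nullable, so include epsilon.

{ ), ;, =, [, ], num, epsilon }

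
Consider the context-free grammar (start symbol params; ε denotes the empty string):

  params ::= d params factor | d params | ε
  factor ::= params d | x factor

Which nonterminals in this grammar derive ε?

Directly nullable (have an ε-production): params.
No other nonterminal has a production whose RHS symbols are all nullable.

{ params }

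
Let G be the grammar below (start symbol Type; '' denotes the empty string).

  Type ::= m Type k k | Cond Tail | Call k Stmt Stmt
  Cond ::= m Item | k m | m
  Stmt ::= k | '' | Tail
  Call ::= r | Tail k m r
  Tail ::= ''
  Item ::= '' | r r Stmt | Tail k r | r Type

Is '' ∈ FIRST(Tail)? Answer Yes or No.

Yes

Tail has an ''-production, so Tail ⇒ ''.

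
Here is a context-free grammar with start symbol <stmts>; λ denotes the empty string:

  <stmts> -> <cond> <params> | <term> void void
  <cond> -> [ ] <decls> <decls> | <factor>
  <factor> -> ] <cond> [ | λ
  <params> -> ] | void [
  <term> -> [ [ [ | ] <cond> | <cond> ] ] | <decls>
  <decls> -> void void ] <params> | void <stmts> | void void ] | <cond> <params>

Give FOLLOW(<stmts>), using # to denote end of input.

<stmts> is the start symbol, so # ∈ FOLLOW(<stmts>).
In <decls> -> void <stmts>: <stmts> is at the end, add FOLLOW(<decls>) = { [, ], void }.
Union: FOLLOW(<stmts>) = { #, [, ], void }.

{ #, [, ], void }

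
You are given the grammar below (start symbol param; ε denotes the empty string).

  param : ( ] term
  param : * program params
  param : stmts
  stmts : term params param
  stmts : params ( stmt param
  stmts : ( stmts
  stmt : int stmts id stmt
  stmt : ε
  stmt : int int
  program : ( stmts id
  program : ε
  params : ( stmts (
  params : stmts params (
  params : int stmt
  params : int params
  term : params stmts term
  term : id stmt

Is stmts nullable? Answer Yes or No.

Nullable nonterminals: program, stmt.
No production of stmts has an RHS whose symbols are all nullable, so stmts is not nullable.

No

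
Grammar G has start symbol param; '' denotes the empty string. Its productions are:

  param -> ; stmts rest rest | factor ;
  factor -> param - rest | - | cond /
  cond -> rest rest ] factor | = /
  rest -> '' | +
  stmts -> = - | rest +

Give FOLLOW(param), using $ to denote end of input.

param is the start symbol, so $ ∈ FOLLOW(param).
In factor -> param - rest: add FIRST(- rest) = { - }.
Union: FOLLOW(param) = { $, - }.

{ $, - }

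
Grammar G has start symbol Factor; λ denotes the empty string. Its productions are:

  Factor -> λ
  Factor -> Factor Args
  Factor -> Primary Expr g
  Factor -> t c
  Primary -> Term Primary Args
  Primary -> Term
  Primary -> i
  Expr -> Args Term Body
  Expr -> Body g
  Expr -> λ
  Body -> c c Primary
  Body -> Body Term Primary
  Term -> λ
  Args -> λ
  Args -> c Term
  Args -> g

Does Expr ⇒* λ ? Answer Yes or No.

Yes

Expr has an λ-production, so Expr ⇒ λ.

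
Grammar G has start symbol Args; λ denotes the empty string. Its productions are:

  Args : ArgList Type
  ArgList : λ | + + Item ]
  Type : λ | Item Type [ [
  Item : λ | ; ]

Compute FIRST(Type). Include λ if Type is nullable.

Type : λ contributes λ.
From Type : Item Type [ [: Item, Type nullable, take FIRST(Item) ∪ FIRST(Type) ∪ {[} = { ;, [ }.
Union: FIRST(Type) = { ;, [, λ }.

{ ;, [, λ }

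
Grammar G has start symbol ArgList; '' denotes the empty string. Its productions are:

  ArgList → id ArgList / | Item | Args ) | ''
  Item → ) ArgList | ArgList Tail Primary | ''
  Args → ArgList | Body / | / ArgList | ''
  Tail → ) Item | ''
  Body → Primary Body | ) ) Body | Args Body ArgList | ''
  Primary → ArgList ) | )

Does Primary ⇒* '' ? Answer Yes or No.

No

Nullable nonterminals: ArgList, Args, Body, Item, Tail.
No production of Primary has an RHS whose symbols are all nullable, so Primary is not nullable.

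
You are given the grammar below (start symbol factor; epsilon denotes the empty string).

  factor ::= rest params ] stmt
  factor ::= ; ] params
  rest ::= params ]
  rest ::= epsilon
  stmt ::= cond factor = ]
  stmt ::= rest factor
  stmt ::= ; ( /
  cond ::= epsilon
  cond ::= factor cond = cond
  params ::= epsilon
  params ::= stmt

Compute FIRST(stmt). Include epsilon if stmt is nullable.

{ ;, ] }

From stmt ::= cond factor = ]: cond nullable, take FIRST(cond) ∪ FIRST(factor) = { ;, ] }.
From stmt ::= rest factor: rest nullable, take FIRST(rest) ∪ FIRST(factor) = { ;, ] }.
stmt ::= ; ( / contributes {;}.
Union: FIRST(stmt) = { ;, ] }.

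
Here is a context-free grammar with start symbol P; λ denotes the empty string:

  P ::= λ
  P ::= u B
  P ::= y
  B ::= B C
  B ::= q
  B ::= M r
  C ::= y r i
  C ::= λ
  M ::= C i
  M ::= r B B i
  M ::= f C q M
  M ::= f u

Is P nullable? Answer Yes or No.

P has an λ-production, so P ⇒ λ.

Yes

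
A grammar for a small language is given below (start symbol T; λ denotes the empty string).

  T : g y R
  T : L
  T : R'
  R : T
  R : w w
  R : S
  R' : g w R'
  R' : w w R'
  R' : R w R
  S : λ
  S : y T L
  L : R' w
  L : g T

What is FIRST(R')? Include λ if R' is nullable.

{ g, w, y }

R' : g w R' contributes {g}.
R' : w w R' contributes {w}.
From R' : R w R: R nullable, take FIRST(R) ∪ {w} = { g, w, y }.
Union: FIRST(R') = { g, w, y }.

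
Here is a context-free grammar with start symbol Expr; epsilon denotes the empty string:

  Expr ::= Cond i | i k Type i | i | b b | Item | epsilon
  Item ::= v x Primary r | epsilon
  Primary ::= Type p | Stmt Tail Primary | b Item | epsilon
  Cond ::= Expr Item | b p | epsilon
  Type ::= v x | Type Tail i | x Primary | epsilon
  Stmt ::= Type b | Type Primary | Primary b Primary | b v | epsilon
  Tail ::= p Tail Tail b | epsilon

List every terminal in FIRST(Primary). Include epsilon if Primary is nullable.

From Primary ::= Type p: Type nullable, take FIRST(Type) ∪ {p} = { i, p, v, x }.
From Primary ::= Stmt Tail Primary: Stmt, Tail, Primary nullable, take FIRST(Stmt) ∪ FIRST(Tail) ∪ FIRST(Primary) = { b, i, p, v, x }; also epsilon since the whole RHS is nullable.
Primary ::= b Item contributes {b}.
Primary ::= epsilon contributes epsilon.
Union: FIRST(Primary) = { b, i, p, v, x, epsilon }.

{ b, i, p, v, x, epsilon }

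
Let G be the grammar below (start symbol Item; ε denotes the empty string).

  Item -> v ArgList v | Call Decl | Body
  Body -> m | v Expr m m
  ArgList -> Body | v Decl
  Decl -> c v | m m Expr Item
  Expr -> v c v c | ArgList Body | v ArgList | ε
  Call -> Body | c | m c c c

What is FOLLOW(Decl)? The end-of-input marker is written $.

In Item -> Call Decl: Decl is at the end, add FOLLOW(Item) = { $, c, m, v }.
In ArgList -> v Decl: Decl is at the end, add FOLLOW(ArgList) = { c, m, v }.
Union: FOLLOW(Decl) = { $, c, m, v }.

{ $, c, m, v }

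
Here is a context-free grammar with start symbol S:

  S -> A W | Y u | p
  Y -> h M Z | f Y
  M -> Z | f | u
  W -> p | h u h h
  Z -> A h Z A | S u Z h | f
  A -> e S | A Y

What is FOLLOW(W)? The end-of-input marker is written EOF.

In S -> A W: W is at the end, add FOLLOW(S) = { EOF, e, f, h, p, u }.
Union: FOLLOW(W) = { EOF, e, f, h, p, u }.

{ EOF, e, f, h, p, u }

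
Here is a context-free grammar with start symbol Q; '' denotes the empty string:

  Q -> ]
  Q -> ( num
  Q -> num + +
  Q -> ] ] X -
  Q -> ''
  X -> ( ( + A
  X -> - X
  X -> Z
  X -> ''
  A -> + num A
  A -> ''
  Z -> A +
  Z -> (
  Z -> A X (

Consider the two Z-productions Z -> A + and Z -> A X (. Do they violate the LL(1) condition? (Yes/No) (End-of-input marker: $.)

Yes

FIRST(A +) = { + } and FIRST(A X () = { (, +, - }.
Both contain +, so the two alternatives are not disjoint — LL(1) conflict.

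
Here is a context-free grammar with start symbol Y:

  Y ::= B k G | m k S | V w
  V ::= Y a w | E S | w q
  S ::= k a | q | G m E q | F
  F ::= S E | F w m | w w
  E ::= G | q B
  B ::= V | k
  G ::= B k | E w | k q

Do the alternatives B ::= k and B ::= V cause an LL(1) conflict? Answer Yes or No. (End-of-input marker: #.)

Yes

FIRST(k) = { k } and FIRST(V) = { k, m, q, w }.
Both contain k, so the two alternatives are not disjoint — LL(1) conflict.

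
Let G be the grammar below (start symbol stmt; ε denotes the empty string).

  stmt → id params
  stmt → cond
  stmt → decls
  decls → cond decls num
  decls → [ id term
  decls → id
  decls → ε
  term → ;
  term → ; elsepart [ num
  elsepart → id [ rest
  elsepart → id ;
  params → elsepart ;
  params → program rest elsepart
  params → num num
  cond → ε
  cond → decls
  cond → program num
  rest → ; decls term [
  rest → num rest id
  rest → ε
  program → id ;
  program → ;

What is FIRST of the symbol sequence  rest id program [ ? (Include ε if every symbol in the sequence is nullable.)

Add FIRST(rest)\{ε} = { ;, num }; rest is nullable, continue.
id is a terminal; add {id} and stop.

{ ;, id, num }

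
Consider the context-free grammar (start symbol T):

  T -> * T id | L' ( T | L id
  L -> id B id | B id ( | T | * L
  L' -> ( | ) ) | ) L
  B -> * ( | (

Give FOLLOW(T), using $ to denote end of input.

T is the start symbol, so $ ∈ FOLLOW(T).
In T -> * T id: add FIRST(id) = { id }.
In T -> L' ( T: T is at the end, add FOLLOW(T) = { $, (, id }.
In L -> T: T is at the end, add FOLLOW(L) = { (, id }.
Union: FOLLOW(T) = { $, (, id }.

{ $, (, id }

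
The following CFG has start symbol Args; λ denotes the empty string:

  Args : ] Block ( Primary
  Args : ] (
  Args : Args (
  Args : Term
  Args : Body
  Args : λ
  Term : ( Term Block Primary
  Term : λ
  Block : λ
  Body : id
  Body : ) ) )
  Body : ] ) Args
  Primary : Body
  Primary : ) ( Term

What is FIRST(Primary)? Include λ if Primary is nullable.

From Primary : Body: add FIRST(Body) = { ), ], id }.
Primary : ) ( Term contributes {)}.
Union: FIRST(Primary) = { ), ], id }.

{ ), ], id }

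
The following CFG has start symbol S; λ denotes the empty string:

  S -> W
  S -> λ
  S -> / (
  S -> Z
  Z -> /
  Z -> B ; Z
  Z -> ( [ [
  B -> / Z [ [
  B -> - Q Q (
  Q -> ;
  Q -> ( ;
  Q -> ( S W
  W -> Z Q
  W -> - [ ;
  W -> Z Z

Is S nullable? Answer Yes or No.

S has an λ-production, so S ⇒ λ.

Yes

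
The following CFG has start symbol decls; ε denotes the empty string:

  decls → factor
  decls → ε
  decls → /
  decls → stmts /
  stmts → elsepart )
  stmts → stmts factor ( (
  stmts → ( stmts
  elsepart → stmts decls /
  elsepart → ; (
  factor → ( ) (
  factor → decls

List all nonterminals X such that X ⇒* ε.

{ decls, factor }

Directly nullable (have an ε-production): decls.
factor → decls with every symbol nullable, so factor is nullable.
No other nonterminal has a production whose RHS symbols are all nullable.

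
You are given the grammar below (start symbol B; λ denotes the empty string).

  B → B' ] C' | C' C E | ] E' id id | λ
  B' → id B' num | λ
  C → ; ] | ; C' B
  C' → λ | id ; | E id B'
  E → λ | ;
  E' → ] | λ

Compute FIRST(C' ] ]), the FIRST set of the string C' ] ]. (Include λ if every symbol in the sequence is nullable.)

Add FIRST(C')\{λ} = { ;, id }; C' is nullable, continue.
] is a terminal; add {]} and stop.

{ ;, ], id }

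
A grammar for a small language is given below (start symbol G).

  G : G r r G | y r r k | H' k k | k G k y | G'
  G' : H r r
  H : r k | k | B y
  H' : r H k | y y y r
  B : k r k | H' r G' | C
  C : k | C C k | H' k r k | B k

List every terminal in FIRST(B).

{ k, r, y }

B : k r k contributes {k}.
From B : H' r G': add FIRST(H') = { r, y }.
From B : C: add FIRST(C) = { k, r, y }.
Union: FIRST(B) = { k, r, y }.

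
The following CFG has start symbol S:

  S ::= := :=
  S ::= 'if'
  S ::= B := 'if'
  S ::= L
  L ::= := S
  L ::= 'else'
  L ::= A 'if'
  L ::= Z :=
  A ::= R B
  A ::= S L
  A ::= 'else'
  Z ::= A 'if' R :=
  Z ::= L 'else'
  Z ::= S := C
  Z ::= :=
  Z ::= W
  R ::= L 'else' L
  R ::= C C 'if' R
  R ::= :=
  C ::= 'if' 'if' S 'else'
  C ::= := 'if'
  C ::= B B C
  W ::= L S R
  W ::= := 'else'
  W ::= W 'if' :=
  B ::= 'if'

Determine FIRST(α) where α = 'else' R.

{ 'else' }

'else' is a terminal; add {'else'} and stop.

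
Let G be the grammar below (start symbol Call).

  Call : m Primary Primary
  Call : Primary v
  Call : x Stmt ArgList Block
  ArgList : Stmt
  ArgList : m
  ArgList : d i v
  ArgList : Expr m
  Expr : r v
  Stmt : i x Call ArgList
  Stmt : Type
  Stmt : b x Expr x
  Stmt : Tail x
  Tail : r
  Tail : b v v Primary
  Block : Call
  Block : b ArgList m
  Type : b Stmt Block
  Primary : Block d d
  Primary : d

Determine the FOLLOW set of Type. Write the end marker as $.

In Stmt : Type: Type is at the end, add FOLLOW(Stmt) = { b, d, i, m, r, x }.
Union: FOLLOW(Type) = { b, d, i, m, r, x }.

{ b, d, i, m, r, x }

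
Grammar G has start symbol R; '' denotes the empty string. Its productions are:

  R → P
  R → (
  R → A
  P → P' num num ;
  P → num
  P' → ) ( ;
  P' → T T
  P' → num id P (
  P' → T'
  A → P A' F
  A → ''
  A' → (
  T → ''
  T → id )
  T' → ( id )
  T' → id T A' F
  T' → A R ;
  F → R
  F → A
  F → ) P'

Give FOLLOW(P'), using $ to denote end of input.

In P → P' num num ;: add FIRST(num num ;) = { num }.
In F → ) P': P' is at the end, add FOLLOW(F) = { $, (, ), ;, id, num }.
Union: FOLLOW(P') = { $, (, ), ;, id, num }.

{ $, (, ), ;, id, num }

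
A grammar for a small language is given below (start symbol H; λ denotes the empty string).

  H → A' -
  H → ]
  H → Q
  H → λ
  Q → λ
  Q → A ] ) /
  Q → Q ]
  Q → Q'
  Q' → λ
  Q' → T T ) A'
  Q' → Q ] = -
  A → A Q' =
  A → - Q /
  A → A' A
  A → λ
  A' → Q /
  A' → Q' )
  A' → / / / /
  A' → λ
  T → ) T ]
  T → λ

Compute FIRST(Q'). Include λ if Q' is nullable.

{ ), -, /, =, ], λ }

Q' → λ contributes λ.
From Q' → T T ) A': T, T nullable, take FIRST(T) ∪ FIRST(T) ∪ {)} = { ) }.
From Q' → Q ] = -: Q nullable, take FIRST(Q) ∪ {]} = { ), -, /, =, ] }.
Union: FIRST(Q') = { ), -, /, =, ], λ }.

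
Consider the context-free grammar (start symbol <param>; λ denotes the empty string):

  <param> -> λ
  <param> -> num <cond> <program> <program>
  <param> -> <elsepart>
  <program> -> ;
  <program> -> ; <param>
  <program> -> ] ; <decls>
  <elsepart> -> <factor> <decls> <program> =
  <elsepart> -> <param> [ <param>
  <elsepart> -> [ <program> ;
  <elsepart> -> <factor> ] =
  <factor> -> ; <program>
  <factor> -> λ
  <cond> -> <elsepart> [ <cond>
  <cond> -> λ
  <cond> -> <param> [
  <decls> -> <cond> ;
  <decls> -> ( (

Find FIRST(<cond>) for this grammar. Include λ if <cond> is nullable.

From <cond> -> <elsepart> [ <cond>: add FIRST(<elsepart>) = { (, ;, [, ], num }.
<cond> -> λ contributes λ.
From <cond> -> <param> [: <param> nullable, take FIRST(<param>) ∪ {[} = { (, ;, [, ], num }.
Union: FIRST(<cond>) = { (, ;, [, ], num, λ }.

{ (, ;, [, ], num, λ }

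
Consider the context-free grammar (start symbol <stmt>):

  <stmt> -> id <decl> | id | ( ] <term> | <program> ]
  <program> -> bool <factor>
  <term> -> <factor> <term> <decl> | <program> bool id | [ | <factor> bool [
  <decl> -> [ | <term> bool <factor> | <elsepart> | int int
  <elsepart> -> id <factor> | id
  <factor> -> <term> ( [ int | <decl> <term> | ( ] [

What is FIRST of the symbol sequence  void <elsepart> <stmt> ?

{ void }

void is a terminal; add {void} and stop.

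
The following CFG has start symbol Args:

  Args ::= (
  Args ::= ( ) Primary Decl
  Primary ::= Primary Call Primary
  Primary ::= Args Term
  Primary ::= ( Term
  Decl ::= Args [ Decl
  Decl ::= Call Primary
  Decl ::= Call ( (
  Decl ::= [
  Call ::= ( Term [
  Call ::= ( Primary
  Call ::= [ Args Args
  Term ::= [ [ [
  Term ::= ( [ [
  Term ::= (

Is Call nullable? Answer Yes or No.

No nonterminal in this grammar is nullable.
No production of Call has an RHS whose symbols are all nullable, so Call is not nullable.

No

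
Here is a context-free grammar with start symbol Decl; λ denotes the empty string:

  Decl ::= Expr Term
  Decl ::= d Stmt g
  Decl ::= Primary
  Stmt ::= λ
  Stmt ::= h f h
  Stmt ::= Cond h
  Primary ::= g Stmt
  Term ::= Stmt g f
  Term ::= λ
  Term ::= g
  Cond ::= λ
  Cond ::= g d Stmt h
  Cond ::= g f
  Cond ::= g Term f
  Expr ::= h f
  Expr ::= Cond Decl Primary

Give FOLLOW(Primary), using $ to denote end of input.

{ $, g, h }

In Decl ::= Primary: Primary is at the end, add FOLLOW(Decl) = { $, g }.
In Expr ::= Cond Decl Primary: Primary is at the end, add FOLLOW(Expr) = { $, g, h }.
Union: FOLLOW(Primary) = { $, g, h }.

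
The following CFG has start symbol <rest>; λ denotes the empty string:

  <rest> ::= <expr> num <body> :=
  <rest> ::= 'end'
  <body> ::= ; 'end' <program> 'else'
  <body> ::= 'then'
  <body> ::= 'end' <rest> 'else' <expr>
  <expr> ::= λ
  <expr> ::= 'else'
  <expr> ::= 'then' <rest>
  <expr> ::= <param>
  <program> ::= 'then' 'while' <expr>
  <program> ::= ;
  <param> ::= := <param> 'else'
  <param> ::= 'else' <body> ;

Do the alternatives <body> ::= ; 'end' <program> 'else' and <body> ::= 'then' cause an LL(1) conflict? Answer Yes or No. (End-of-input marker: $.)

No

FIRST(; 'end' <program> 'else') = { ; } and FIRST('then') = { 'then' }.
The FIRST sets are disjoint and neither alternative is nullable — no conflict.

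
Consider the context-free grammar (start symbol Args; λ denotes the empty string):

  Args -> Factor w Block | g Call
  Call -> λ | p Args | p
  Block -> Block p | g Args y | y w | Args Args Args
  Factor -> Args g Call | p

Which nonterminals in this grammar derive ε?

{ Call }

Directly nullable (have an λ-production): Call.
No other nonterminal has a production whose RHS symbols are all nullable.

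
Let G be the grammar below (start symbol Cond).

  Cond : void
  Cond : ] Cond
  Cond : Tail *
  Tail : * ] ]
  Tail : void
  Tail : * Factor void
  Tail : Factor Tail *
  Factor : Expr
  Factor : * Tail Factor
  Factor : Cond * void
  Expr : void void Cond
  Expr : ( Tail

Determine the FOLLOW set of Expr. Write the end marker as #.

{ (, *, ], void }

In Factor : Expr: Expr is at the end, add FOLLOW(Factor) = { (, *, ], void }.
Union: FOLLOW(Expr) = { (, *, ], void }.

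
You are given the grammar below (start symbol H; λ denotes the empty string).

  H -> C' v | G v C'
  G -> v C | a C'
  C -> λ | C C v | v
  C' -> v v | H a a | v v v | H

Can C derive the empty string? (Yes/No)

C has an λ-production, so C ⇒ λ.

Yes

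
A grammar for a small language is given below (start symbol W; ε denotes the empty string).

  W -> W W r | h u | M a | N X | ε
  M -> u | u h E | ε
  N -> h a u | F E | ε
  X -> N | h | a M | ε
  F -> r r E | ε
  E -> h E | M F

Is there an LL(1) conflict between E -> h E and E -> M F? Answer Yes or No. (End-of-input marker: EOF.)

Yes

FIRST(h E) = { h } and FIRST(M F) = { r, u, ε }.
The second alternative is nullable and FOLLOW(E) = { EOF, a, h, r, u } shares h with FIRST of the first — conflict.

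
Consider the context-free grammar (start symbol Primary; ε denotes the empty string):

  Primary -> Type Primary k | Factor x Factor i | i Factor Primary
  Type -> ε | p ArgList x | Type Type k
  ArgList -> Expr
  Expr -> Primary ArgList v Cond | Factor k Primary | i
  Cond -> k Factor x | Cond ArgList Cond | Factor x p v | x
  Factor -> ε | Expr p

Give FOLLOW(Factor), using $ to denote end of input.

In Primary -> Factor x Factor i: add FIRST(x Factor i) = { x }.
In Primary -> Factor x Factor i: add FIRST(i) = { i }.
In Primary -> i Factor Primary: add FIRST(Primary) = { i, k, p, x }.
In Expr -> Factor k Primary: add FIRST(k Primary) = { k }.
In Cond -> k Factor x: add FIRST(x) = { x }.
In Cond -> Factor x p v: add FIRST(x p v) = { x }.
Union: FOLLOW(Factor) = { i, k, p, x }.

{ i, k, p, x }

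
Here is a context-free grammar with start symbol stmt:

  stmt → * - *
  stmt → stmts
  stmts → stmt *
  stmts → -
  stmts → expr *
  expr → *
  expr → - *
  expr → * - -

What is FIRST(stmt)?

{ *, - }

stmt → * - * contributes {*}.
From stmt → stmts: add FIRST(stmts) = { *, - }.
Union: FIRST(stmt) = { *, - }.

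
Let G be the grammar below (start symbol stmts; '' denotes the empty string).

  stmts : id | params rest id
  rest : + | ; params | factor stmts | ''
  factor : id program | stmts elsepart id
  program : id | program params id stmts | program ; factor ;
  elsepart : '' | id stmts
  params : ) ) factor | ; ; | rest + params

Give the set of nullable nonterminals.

Directly nullable (have an ''-production): rest, elsepart.
No other nonterminal has a production whose RHS symbols are all nullable.

{ elsepart, rest }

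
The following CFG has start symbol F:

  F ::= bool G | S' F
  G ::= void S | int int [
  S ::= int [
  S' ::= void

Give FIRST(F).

F ::= bool G contributes {bool}.
From F ::= S' F: add FIRST(S') = { void }.
Union: FIRST(F) = { bool, void }.

{ bool, void }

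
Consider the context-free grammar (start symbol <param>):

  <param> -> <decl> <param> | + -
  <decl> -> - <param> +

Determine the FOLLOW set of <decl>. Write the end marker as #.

In <param> -> <decl> <param>: add FIRST(<param>) = { +, - }.
Union: FOLLOW(<decl>) = { +, - }.

{ +, - }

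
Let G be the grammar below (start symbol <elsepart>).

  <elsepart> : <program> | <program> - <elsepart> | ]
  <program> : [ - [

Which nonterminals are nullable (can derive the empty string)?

No nonterminal has an empty production or an RHS whose symbols are all nullable.

{ } (none)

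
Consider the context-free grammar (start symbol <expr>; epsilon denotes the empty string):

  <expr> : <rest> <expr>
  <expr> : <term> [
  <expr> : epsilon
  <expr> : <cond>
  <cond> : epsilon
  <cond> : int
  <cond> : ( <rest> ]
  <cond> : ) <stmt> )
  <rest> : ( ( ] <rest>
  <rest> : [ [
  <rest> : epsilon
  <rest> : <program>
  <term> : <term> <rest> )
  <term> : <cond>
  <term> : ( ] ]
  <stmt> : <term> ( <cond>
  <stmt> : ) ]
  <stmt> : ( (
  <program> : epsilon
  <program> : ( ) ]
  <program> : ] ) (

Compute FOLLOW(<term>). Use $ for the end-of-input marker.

In <expr> : <term> [: add FIRST([) = { [ }.
In <term> : <term> <rest> ): add FIRST(<rest> )) = { (, ), [, ] }.
In <stmt> : <term> ( <cond>: add FIRST(( <cond>) = { ( }.
Union: FOLLOW(<term>) = { (, ), [, ] }.

{ (, ), [, ] }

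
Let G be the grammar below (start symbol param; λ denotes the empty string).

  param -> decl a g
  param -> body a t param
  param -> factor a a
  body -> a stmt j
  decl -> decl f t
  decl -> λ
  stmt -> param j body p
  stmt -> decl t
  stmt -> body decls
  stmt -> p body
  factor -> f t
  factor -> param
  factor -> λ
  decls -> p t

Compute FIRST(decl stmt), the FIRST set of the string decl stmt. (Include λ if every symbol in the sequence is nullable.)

Add FIRST(decl)\{λ} = { f }; decl is nullable, continue.
Add FIRST(stmt) = { a, f, p, t }; stmt is not nullable, stop.

{ a, f, p, t }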